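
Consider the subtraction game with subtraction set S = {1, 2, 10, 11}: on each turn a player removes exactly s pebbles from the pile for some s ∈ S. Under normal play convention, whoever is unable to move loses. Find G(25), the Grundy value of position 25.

1

G(0) = 0
G(1) = mex{0} = 1
G(2) = mex{1,0} = 2
G(3) = mex{2,1} = 0
G(4) = mex{0,2} = 1
G(5) = mex{1,0} = 2
G(6) = mex{2,1} = 0
G(7) = mex{0,2} = 1
G(8) = mex{1,0} = 2
G(9) = mex{2,1} = 0
G(10) = mex{0,2,0} = 1
G(11) = mex{1,0,1,0} = 2
G(12) = mex{2,1,2,1} = 0
G(13) = mex{0,2,0,2} = 1
G(14) = mex{1,0,1,0} = 2
G(15) = mex{2,1,2,1} = 0
G(16) = mex{0,2,0,2} = 1
G(17) = mex{1,0,1,0} = 2
G(18) = mex{2,1,2,1} = 0
G(19) = mex{0,2,0,2} = 1
G(20) = mex{1,0,1,0} = 2
G(21) = mex{2,1,2,1} = 0
G(22) = mex{0,2,0,2} = 1
G(23) = mex{1,0,1,0} = 2
G(24) = mex{2,1,2,1} = 0
G(25) = mex{0,2,0,2} = 1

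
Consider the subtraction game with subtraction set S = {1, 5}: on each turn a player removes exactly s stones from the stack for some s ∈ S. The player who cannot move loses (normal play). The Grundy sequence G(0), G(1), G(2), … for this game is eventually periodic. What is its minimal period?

2

n :  0  1  2  3  4  5  6  7  8  9 10 11 12 13 14
G :  0  1  0  1  0  1  0  1  0  1  0  1  0  1  0
G(n+2) = G(n) holds for n = 0,…,4 (a full window of length max(S) = 5), so the sequence is purely periodic with period 2.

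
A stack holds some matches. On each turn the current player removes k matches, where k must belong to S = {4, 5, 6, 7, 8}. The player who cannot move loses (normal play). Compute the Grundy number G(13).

0

n :  0  1  2  3  4  5  6  7  8  9 10 11 12 13
G :  0  0  0  0  1  1  1  1  2  2  2  2  0  0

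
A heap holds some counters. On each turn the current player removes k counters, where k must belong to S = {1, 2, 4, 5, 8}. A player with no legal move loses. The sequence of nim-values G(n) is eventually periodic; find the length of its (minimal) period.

3

n :  0  1  2  3  4  5  6  7  8  9 10 11 12 13 14
G :  0  1  2  0  1  2  0  1  2  0  1  2  0  1  2
G(n+3) = G(n) holds for n = 0,…,7 (a full window of length max(S) = 8), so the sequence is purely periodic with period 3.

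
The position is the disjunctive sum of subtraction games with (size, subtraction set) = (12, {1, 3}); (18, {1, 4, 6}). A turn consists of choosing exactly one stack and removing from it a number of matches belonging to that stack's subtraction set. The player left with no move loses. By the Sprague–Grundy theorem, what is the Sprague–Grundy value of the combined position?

Stack A, S = {1, 3}:
G(0) = 0
G(1) = mex{0} = 1
G(2) = mex{1} = 0
G(3) = mex{0,0} = 1
G(4) = mex{1,1} = 0
G(5) = mex{0,0} = 1
G(6) = mex{1,1} = 0
G(7) = mex{0,0} = 1
G(8) = mex{1,1} = 0
G(9) = mex{0,0} = 1
G(10) = mex{1,1} = 0
G(11) = mex{0,0} = 1
G(12) = mex{1,1} = 0
G_A(12) = 0.
Stack B, S = {1, 4, 6}:
G(0) = 0
G(1) = mex{0} = 1
G(2) = mex{1} = 0
G(3) = mex{0} = 1
G(4) = mex{1,0} = 2
G(5) = mex{2,1} = 0
G(6) = mex{0,0,0} = 1
G(7) = mex{1,1,1} = 0
G(8) = mex{0,2,0} = 1
G(9) = mex{1,0,1} = 2
G(10) = mex{2,1,2} = 0
G(11) = mex{0,0,0} = 1
G(12) = mex{1,1,1} = 0
G(13) = mex{0,2,0} = 1
G(14) = mex{1,0,1} = 2
G(15) = mex{2,1,2} = 0
G(16) = mex{0,0,0} = 1
G(17) = mex{1,1,1} = 0
G(18) = mex{0,2,0} = 1
G_B(18) = 1.
Combined Grundy value = 0 ⊕ 1 = 1.

1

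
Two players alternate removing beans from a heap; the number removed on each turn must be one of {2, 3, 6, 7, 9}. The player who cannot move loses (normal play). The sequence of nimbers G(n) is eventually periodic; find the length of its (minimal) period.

G(0) = 0
G(1) = mex{} = 0
G(2) = mex{0} = 1
G(3) = mex{0,0} = 1
G(4) = mex{1,0} = 2
G(5) = mex{1,1} = 0
G(6) = mex{2,1,0} = 3
G(7) = mex{0,2,0,0} = 1
G(8) = mex{3,0,1,0} = 2
G(9) = mex{1,3,1,1,0} = 2
G(10) = mex{2,1,2,1,0} = 3
G(11) = mex{2,2,0,2,1} = 3
G(12) = mex{3,2,3,0,1} = 4
G(13) = mex{3,3,1,3,2} = 0
G(14) = mex{4,3,2,1,0} = 5
G(15) = mex{0,4,2,2,3} = 1
G(16) = mex{5,0,3,2,1} = 4
G(17) = mex{1,5,3,3,2} = 0
G(18) = mex{4,1,4,3,2} = 0
G(19) = mex{0,4,0,4,3} = 1
G(20) = mex{0,0,5,0,3} = 1
G(21) = mex{1,0,1,5,4} = 2
G(22) = mex{1,1,4,1,0} = 2
G(23) = mex{2,1,0,4,5} = 3
G(24) = mex{2,2,0,0,1} = 3
G(25) = mex{3,2,1,0,4} = 5
G(26) = mex{3,3,1,1,0} = 2
G(27) = mex{5,3,2,1,0} = 4
G(28) = mex{2,5,2,2,1} = 0
G(29) = mex{4,2,3,2,1} = 0
G(30) = mex{0,4,3,3,2} = 1
G(31) = mex{0,0,5,3,2} = 1
G(32) = mex{1,0,2,5,3} = 4
G(33) = mex{1,1,4,2,3} = 0
G(34) = mex{4,1,0,4,5} = 2
G(35) = mex{0,4,0,0,2} = 1
G(36) = mex{2,0,1,0,4} = 3
G(37) = mex{1,2,1,1,0} = 3
G(38) = mex{3,1,4,1,0} = 2
G(39) = mex{3,3,0,4,1} = 2
G(40) = mex{2,3,2,0,1} = 4
G(41) = mex{2,2,1,2,4} = 0
G(42) = mex{4,2,3,1,0} = 5
G(43) = mex{0,4,3,3,2} = 1
G(44) = mex{5,0,2,3,1} = 4
G(45) = mex{1,5,2,2,3} = 0
G(46) = mex{4,1,4,2,3} = 0
G(47) = mex{0,4,0,4,2} = 1
G(48) = mex{0,0,5,0,2} = 1
G(49) = mex{1,0,1,5,4} = 2
G(50) = mex{1,1,4,1,0} = 2
G(51) = mex{2,1,0,4,5} = 3
G(52) = mex{2,2,0,0,1} = 3
G(53) = mex{3,2,1,0,4} = 5
G(54) = mex{3,3,1,1,0} = 2
G(55) = mex{5,3,2,1,0} = 4
G(56) = mex{2,5,2,2,1} = 0
G(57) = mex{4,2,3,2,1} = 0
G(58) = mex{0,4,3,3,2} = 1
G(59) = mex{0,0,5,3,2} = 1
G(60) = mex{1,0,2,5,3} = 4
From n = 12 onward G(n+28) = G(n); since this holds over max(S) = 9 consecutive positions the period is 28 (pre-period 12).

28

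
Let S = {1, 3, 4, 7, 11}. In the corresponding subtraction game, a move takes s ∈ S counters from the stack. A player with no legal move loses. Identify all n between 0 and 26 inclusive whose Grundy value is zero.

0, 2, 8, 10, 16, 18, 24, 26

G(0) = 0
G(1) = mex{0} = 1
G(2) = mex{1} = 0
G(3) = mex{0,0} = 1
G(4) = mex{1,1,0} = 2
G(5) = mex{2,0,1} = 3
G(6) = mex{3,1,0} = 2
G(7) = mex{2,2,1,0} = 3
G(8) = mex{3,3,2,1} = 0
G(9) = mex{0,2,3,0} = 1
G(10) = mex{1,3,2,1} = 0
G(11) = mex{0,0,3,2,0} = 1
G(12) = mex{1,1,0,3,1} = 2
G(13) = mex{2,0,1,2,0} = 3
G(14) = mex{3,1,0,3,1} = 2
G(15) = mex{2,2,1,0,2} = 3
G(16) = mex{3,3,2,1,3} = 0
G(17) = mex{0,2,3,0,2} = 1
G(18) = mex{1,3,2,1,3} = 0
G(19) = mex{0,0,3,2,0} = 1
G(20) = mex{1,1,0,3,1} = 2
G(21) = mex{2,0,1,2,0} = 3
G(22) = mex{3,1,0,3,1} = 2
G(23) = mex{2,2,1,0,2} = 3
G(24) = mex{3,3,2,1,3} = 0
G(25) = mex{0,2,3,0,2} = 1
G(26) = mex{1,3,2,1,3} = 0
P-positions are exactly the n with G(n) = 0.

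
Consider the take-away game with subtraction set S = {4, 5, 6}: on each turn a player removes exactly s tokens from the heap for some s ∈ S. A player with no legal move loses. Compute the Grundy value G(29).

n :  0  1  2  3  4  5  6  7  8  9 10 11 12 13 14 15 16 17 18 19 20 21 22 23 24 25 26 27 28 29
G :  0  0  0  0  1  1  1  1  2  2  0  0  0  0  1  1  1  1  2  2  0  0  0  0  1  1  1  1  2  2

2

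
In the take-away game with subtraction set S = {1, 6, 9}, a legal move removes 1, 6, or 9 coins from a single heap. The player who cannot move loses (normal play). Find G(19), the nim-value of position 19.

0

n :  0  1  2  3  4  5  6  7  8  9 10 11 12 13 14 15 16 17 18 19
G :  0  1  0  1  0  1  2  0  1  2  3  2  0  1  0  1  2  0  1  0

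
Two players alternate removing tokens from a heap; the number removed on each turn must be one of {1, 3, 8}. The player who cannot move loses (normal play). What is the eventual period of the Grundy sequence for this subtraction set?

G(0) = 0
G(1) = mex{0} = 1
G(2) = mex{1} = 0
G(3) = mex{0,0} = 1
G(4) = mex{1,1} = 0
G(5) = mex{0,0} = 1
G(6) = mex{1,1} = 0
G(7) = mex{0,0} = 1
G(8) = mex{1,1,0} = 2
G(9) = mex{2,0,1} = 3
G(10) = mex{3,1,0} = 2
G(11) = mex{2,2,1} = 0
G(12) = mex{0,3,0} = 1
G(13) = mex{1,2,1} = 0
G(14) = mex{0,0,0} = 1
G(15) = mex{1,1,1} = 0
G(16) = mex{0,0,2} = 1
G(17) = mex{1,1,3} = 0
G(18) = mex{0,0,2} = 1
G(19) = mex{1,1,0} = 2
G(20) = mex{2,0,1} = 3
G(21) = mex{3,1,0} = 2
G(22) = mex{2,2,1} = 0
G(23) = mex{0,3,0} = 1
G(n+11) = G(n) holds for n = 0,…,7 (a full window of length max(S) = 8), so the sequence is purely periodic with period 11.

11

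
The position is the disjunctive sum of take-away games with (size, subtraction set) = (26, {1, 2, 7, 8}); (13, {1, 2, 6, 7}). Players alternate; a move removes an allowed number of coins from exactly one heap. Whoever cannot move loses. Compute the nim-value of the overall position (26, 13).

Heap A, S = {1, 2, 7, 8}:
G(0) = 0
G(1) = mex{0} = 1
G(2) = mex{1,0} = 2
G(3) = mex{2,1} = 0
G(4) = mex{0,2} = 1
G(5) = mex{1,0} = 2
G(6) = mex{2,1} = 0
G(7) = mex{0,2,0} = 1
G(8) = mex{1,0,1,0} = 2
G(9) = mex{2,1,2,1} = 0
G(10) = mex{0,2,0,2} = 1
G(11) = mex{1,0,1,0} = 2
G(12) = mex{2,1,2,1} = 0
G(13) = mex{0,2,0,2} = 1
G(14) = mex{1,0,1,0} = 2
G(15) = mex{2,1,2,1} = 0
G(16) = mex{0,2,0,2} = 1
G(17) = mex{1,0,1,0} = 2
G(18) = mex{2,1,2,1} = 0
G(19) = mex{0,2,0,2} = 1
G(20) = mex{1,0,1,0} = 2
G(21) = mex{2,1,2,1} = 0
G(22) = mex{0,2,0,2} = 1
G(23) = mex{1,0,1,0} = 2
G(24) = mex{2,1,2,1} = 0
G(25) = mex{0,2,0,2} = 1
G(26) = mex{1,0,1,0} = 2
G_A(26) = 2.
Heap B, S = {1, 2, 6, 7}:
G(0) = 0
G(1) = mex{0} = 1
G(2) = mex{1,0} = 2
G(3) = mex{2,1} = 0
G(4) = mex{0,2} = 1
G(5) = mex{1,0} = 2
G(6) = mex{2,1,0} = 3
G(7) = mex{3,2,1,0} = 4
G(8) = mex{4,3,2,1} = 0
G(9) = mex{0,4,0,2} = 1
G(10) = mex{1,0,1,0} = 2
G(11) = mex{2,1,2,1} = 0
G(12) = mex{0,2,3,2} = 1
G(13) = mex{1,0,4,3} = 2
G_B(13) = 2.
Combined Grundy value = 2 ⊕ 2 = 0.

0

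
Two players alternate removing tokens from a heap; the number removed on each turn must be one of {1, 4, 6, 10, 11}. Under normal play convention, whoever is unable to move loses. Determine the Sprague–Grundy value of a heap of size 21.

G(0) = 0
G(1) = mex{0} = 1
G(2) = mex{1} = 0
G(3) = mex{0} = 1
G(4) = mex{1,0} = 2
G(5) = mex{2,1} = 0
G(6) = mex{0,0,0} = 1
G(7) = mex{1,1,1} = 0
G(8) = mex{0,2,0} = 1
G(9) = mex{1,0,1} = 2
G(10) = mex{2,1,2,0} = 3
G(11) = mex{3,0,0,1,0} = 2
G(12) = mex{2,1,1,0,1} = 3
G(13) = mex{3,2,0,1,0} = 4
G(14) = mex{4,3,1,2,1} = 0
G(15) = mex{0,2,2,0,2} = 1
G(16) = mex{1,3,3,1,0} = 2
G(17) = mex{2,4,2,0,1} = 3
G(18) = mex{3,0,3,1,0} = 2
G(19) = mex{2,1,4,2,1} = 0
G(20) = mex{0,2,0,3,2} = 1
G(21) = mex{1,3,1,2,3} = 0

0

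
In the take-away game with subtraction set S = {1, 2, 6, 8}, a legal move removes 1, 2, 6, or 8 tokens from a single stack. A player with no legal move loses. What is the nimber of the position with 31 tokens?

n :  0  1  2  3  4  5  6  7  8  9 10 11 12 13 14 15 16 17 18 19 20 21 22 23 24 25 26 27 28 29 30 31
G :  0  1  2  0  1  2  3  0  1  2  0  1  2  3  0  1  2  0  1  2  3  0  1  2  0  1  2  3  0  1  2  0

0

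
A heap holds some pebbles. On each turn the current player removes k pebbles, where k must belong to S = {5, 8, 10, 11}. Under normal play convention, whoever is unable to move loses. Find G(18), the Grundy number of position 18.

0

n :  0  1  2  3  4  5  6  7  8  9 10 11 12 13 14 15 16 17 18
G :  0  0  0  0  0  1  1  1  1  1  2  2  2  2  2  3  0  0  0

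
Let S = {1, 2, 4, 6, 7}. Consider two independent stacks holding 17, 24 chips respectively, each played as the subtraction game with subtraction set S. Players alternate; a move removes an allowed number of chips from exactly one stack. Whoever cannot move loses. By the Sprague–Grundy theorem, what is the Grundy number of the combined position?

1

All stacks use S = {1, 2, 4, 6, 7}:
n :  0  1  2  3  4  5  6  7  8  9 10 11 12 13 14 15 16 17 18 19 20 21 22 23 24
G :  0  1  2  0  1  2  3  4  0  1  2  0  1  2  3  4  0  1  2  0  1  2  3  4  0
Stack A: G(17) = 1.
Stack B: G(24) = 0.
Combined Grundy value = 1 ⊕ 0 = 1.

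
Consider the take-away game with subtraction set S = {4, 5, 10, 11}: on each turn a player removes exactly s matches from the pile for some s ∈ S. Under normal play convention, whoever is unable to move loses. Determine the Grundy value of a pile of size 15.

G(0) = 0
G(1) = mex{} = 0
G(2) = mex{} = 0
G(3) = mex{} = 0
G(4) = mex{0} = 1
G(5) = mex{0,0} = 1
G(6) = mex{0,0} = 1
G(7) = mex{0,0} = 1
G(8) = mex{1,0} = 2
G(9) = mex{1,1} = 0
G(10) = mex{1,1,0} = 2
G(11) = mex{1,1,0,0} = 2
G(12) = mex{2,1,0,0} = 3
G(13) = mex{0,2,0,0} = 1
G(14) = mex{2,0,1,0} = 3
G(15) = mex{2,2,1,1} = 0

0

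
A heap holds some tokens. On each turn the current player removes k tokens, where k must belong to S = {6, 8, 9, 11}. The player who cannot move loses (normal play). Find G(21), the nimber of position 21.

0

G(0) = 0
G(1) = mex{} = 0
G(2) = mex{} = 0
G(3) = mex{} = 0
G(4) = mex{} = 0
G(5) = mex{} = 0
G(6) = mex{0} = 1
G(7) = mex{0} = 1
G(8) = mex{0,0} = 1
G(9) = mex{0,0,0} = 1
G(10) = mex{0,0,0} = 1
G(11) = mex{0,0,0,0} = 1
G(12) = mex{1,0,0,0} = 2
G(13) = mex{1,0,0,0} = 2
G(14) = mex{1,1,0,0} = 2
G(15) = mex{1,1,1,0} = 2
G(16) = mex{1,1,1,0} = 2
G(17) = mex{1,1,1,1} = 0
G(18) = mex{2,1,1,1} = 0
G(19) = mex{2,1,1,1} = 0
G(20) = mex{2,2,1,1} = 0
G(21) = mex{2,2,2,1} = 0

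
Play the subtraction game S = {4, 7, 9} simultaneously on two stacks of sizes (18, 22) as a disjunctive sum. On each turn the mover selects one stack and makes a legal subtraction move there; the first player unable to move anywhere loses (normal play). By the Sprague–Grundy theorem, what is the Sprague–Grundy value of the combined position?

All stacks use S = {4, 7, 9}:
n :  0  1  2  3  4  5  6  7  8  9 10 11 12 13 14 15 16 17 18 19 20 21 22
G :  0  0  0  0  1  1  1  1  2  2  2  2  3  0  0  0  0  1  1  1  1  2  2
Stack A: G(18) = 1.
Stack B: G(22) = 2.
Combined Grundy value = 1 ⊕ 2 = 3.

3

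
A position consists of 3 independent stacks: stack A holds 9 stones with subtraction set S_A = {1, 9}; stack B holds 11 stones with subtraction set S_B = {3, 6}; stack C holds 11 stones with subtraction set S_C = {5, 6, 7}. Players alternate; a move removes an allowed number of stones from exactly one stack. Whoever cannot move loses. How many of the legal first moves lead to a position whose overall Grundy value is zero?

2

Stack A, S = {1, 9}:
G(0) = 0
G(1) = mex{0} = 1
G(2) = mex{1} = 0
G(3) = mex{0} = 1
G(4) = mex{1} = 0
G(5) = mex{0} = 1
G(6) = mex{1} = 0
G(7) = mex{0} = 1
G(8) = mex{1} = 0
G(9) = mex{0,0} = 1
G_A(9) = 1.
Stack B, S = {3, 6}:
n :  0  1  2  3  4  5  6  7  8  9 10 11
G :  0  0  0  1  1  1  2  2  2  0  0  0
G_B(11) = 0.
Stack C, S = {5, 6, 7}:
G(0) = 0
G(1) = mex{} = 0
G(2) = mex{} = 0
G(3) = mex{} = 0
G(4) = mex{} = 0
G(5) = mex{0} = 1
G(6) = mex{0,0} = 1
G(7) = mex{0,0,0} = 1
G(8) = mex{0,0,0} = 1
G(9) = mex{0,0,0} = 1
G(10) = mex{1,0,0} = 2
G(11) = mex{1,1,0} = 2
G_C(11) = 2.
Combined Grundy value = 1 ⊕ 0 ⊕ 2 = 3.
A winning move leaves total XOR = 0, i.e. changes one component's Grundy value g to g ⊕ X where X is the current total.
Stack A: need g' = 1⊕3 = 2. Options: 9−1→G=0, 9−9→G=0. Hits: 0.
Stack B: need g' = 0⊕3 = 3. Options: 11−3→G=2, 11−6→G=1. Hits: 0.
Stack C: need g' = 2⊕3 = 1. Options: 11−5→G=1, 11−6→G=1, 11−7→G=0. Hits: 2.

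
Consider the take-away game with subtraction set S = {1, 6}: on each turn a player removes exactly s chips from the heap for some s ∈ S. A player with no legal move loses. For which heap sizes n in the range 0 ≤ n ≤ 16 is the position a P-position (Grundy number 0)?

G(0) = 0
G(1) = mex{0} = 1
G(2) = mex{1} = 0
G(3) = mex{0} = 1
G(4) = mex{1} = 0
G(5) = mex{0} = 1
G(6) = mex{1,0} = 2
G(7) = mex{2,1} = 0
G(8) = mex{0,0} = 1
G(9) = mex{1,1} = 0
G(10) = mex{0,0} = 1
G(11) = mex{1,1} = 0
G(12) = mex{0,2} = 1
G(13) = mex{1,0} = 2
G(14) = mex{2,1} = 0
G(15) = mex{0,0} = 1
G(16) = mex{1,1} = 0
P-positions are exactly the n with G(n) = 0.

0, 2, 4, 7, 9, 11, 14, 16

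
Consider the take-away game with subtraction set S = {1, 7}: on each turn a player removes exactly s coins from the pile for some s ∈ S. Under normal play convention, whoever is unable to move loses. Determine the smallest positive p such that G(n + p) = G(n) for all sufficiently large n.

2

n :  0  1  2  3  4  5  6  7  8  9 10 11 12 13 14
G :  0  1  0  1  0  1  0  1  0  1  0  1  0  1  0
G(n+2) = G(n) holds for n = 0,…,6 (a full window of length max(S) = 7), so the sequence is purely periodic with period 2.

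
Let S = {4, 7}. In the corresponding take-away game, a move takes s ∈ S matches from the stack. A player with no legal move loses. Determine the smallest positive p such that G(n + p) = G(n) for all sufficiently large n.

11

G(0) = 0
G(1) = mex{} = 0
G(2) = mex{} = 0
G(3) = mex{} = 0
G(4) = mex{0} = 1
G(5) = mex{0} = 1
G(6) = mex{0} = 1
G(7) = mex{0,0} = 1
G(8) = mex{1,0} = 2
G(9) = mex{1,0} = 2
G(10) = mex{1,0} = 2
G(11) = mex{1,1} = 0
G(12) = mex{2,1} = 0
G(13) = mex{2,1} = 0
G(14) = mex{2,1} = 0
G(15) = mex{0,2} = 1
G(16) = mex{0,2} = 1
G(17) = mex{0,2} = 1
G(18) = mex{0,0} = 1
G(19) = mex{1,0} = 2
G(20) = mex{1,0} = 2
G(21) = mex{1,0} = 2
G(22) = mex{1,1} = 0
G(23) = mex{2,1} = 0
G(n+11) = G(n) holds for n = 0,…,6 (a full window of length max(S) = 7), so the sequence is purely periodic with period 11.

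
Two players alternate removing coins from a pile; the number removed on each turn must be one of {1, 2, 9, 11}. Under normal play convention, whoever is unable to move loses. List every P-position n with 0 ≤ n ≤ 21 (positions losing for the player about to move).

0, 3, 6, 10, 13, 16, 20

G(0) = 0
G(1) = mex{0} = 1
G(2) = mex{1,0} = 2
G(3) = mex{2,1} = 0
G(4) = mex{0,2} = 1
G(5) = mex{1,0} = 2
G(6) = mex{2,1} = 0
G(7) = mex{0,2} = 1
G(8) = mex{1,0} = 2
G(9) = mex{2,1,0} = 3
G(10) = mex{3,2,1} = 0
G(11) = mex{0,3,2,0} = 1
G(12) = mex{1,0,0,1} = 2
G(13) = mex{2,1,1,2} = 0
G(14) = mex{0,2,2,0} = 1
G(15) = mex{1,0,0,1} = 2
G(16) = mex{2,1,1,2} = 0
G(17) = mex{0,2,2,0} = 1
G(18) = mex{1,0,3,1} = 2
G(19) = mex{2,1,0,2} = 3
G(20) = mex{3,2,1,3} = 0
G(21) = mex{0,3,2,0} = 1
P-positions are exactly the n with G(n) = 0.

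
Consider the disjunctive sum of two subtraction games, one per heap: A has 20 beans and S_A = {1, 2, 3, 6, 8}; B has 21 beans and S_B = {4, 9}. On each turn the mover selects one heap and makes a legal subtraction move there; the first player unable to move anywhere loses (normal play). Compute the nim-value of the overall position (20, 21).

Heap A, S = {1, 2, 3, 6, 8}:
n :  0  1  2  3  4  5  6  7  8  9 10 11 12 13 14 15 16 17 18 19 20
G :  0  1  2  3  0  1  2  3  4  0  1  2  3  0  1  2  3  4  0  1  2
G_A(20) = 2.
Heap B, S = {4, 9}:
n :  0  1  2  3  4  5  6  7  8  9 10 11 12 13 14 15 16 17 18 19 20 21
G :  0  0  0  0  1  1  1  1  0  2  2  2  1  0  0  0  0  1  1  1  1  0
G_B(21) = 0.
Combined Grundy value = 2 ⊕ 0 = 2.

2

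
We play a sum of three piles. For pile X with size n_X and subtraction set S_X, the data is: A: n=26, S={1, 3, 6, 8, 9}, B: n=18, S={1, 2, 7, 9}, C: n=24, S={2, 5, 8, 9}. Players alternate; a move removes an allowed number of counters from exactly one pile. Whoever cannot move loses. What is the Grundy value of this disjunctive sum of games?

5

Pile A, S = {1, 3, 6, 8, 9}:
n :  0  1  2  3  4  5  6  7  8  9 10 11 12 13 14 15 16 17 18 19 20 21 22 23 24 25 26
G :  0  1  0  1  0  1  2  3  2  3  2  3  4  5  0  1  0  1  0  1  2  3  2  3  2  3  4
G_A(26) = 4.
Pile B, S = {1, 2, 7, 9}:
n :  0  1  2  3  4  5  6  7  8  9 10 11 12 13 14 15 16 17 18
G :  0  1  2  0  1  2  0  1  2  3  4  0  1  2  0  1  2  0  1
G_B(18) = 1.
Pile C, S = {2, 5, 8, 9}:
G(0) = 0
G(1) = mex{} = 0
G(2) = mex{0} = 1
G(3) = mex{0} = 1
G(4) = mex{1} = 0
G(5) = mex{1,0} = 2
G(6) = mex{0,0} = 1
G(7) = mex{2,1} = 0
G(8) = mex{1,1,0} = 2
G(9) = mex{0,0,0,0} = 1
G(10) = mex{2,2,1,0} = 3
G(11) = mex{1,1,1,1} = 0
G(12) = mex{3,0,0,1} = 2
G(13) = mex{0,2,2,0} = 1
G(14) = mex{2,1,1,2} = 0
G(15) = mex{1,3,0,1} = 2
G(16) = mex{0,0,2,0} = 1
G(17) = mex{2,2,1,2} = 0
G(18) = mex{1,1,3,1} = 0
G(19) = mex{0,0,0,3} = 1
G(20) = mex{0,2,2,0} = 1
G(21) = mex{1,1,1,2} = 0
G(22) = mex{1,0,0,1} = 2
G(23) = mex{0,0,2,0} = 1
G(24) = mex{2,1,1,2} = 0
G_C(24) = 0.
Combined Grundy value = 4 ⊕ 1 ⊕ 0 = 5.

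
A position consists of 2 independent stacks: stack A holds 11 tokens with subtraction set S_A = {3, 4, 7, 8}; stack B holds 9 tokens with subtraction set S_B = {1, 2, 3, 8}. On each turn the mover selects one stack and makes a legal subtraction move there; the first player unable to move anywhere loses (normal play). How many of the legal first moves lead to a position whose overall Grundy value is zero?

0

Stack A, S = {3, 4, 7, 8}:
G(0) = 0
G(1) = mex{} = 0
G(2) = mex{} = 0
G(3) = mex{0} = 1
G(4) = mex{0,0} = 1
G(5) = mex{0,0} = 1
G(6) = mex{1,0} = 2
G(7) = mex{1,1,0} = 2
G(8) = mex{1,1,0,0} = 2
G(9) = mex{2,1,0,0} = 3
G(10) = mex{2,2,1,0} = 3
G(11) = mex{2,2,1,1} = 0
G_A(11) = 0.
Stack B, S = {1, 2, 3, 8}:
G(0) = 0
G(1) = mex{0} = 1
G(2) = mex{1,0} = 2
G(3) = mex{2,1,0} = 3
G(4) = mex{3,2,1} = 0
G(5) = mex{0,3,2} = 1
G(6) = mex{1,0,3} = 2
G(7) = mex{2,1,0} = 3
G(8) = mex{3,2,1,0} = 4
G(9) = mex{4,3,2,1} = 0
G_B(9) = 0.
Combined Grundy value = 0 ⊕ 0 = 0.
A winning move leaves total XOR = 0, i.e. changes one component's Grundy value g to g ⊕ X where X is the current total.
Stack A: target g' = 0⊕0 = 0, but every legal move changes the Grundy value (mex property), so 0 moves.
Stack B: target g' = 0⊕0 = 0, but every legal move changes the Grundy value (mex property), so 0 moves.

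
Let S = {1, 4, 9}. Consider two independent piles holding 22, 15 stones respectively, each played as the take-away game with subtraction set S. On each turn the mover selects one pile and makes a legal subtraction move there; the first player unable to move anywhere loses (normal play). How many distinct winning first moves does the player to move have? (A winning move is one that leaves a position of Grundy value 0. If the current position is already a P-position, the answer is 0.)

All piles use S = {1, 4, 9}:
G(0) = 0
G(1) = mex{0} = 1
G(2) = mex{1} = 0
G(3) = mex{0} = 1
G(4) = mex{1,0} = 2
G(5) = mex{2,1} = 0
G(6) = mex{0,0} = 1
G(7) = mex{1,1} = 0
G(8) = mex{0,2} = 1
G(9) = mex{1,0,0} = 2
G(10) = mex{2,1,1} = 0
G(11) = mex{0,0,0} = 1
G(12) = mex{1,1,1} = 0
G(13) = mex{0,2,2} = 1
G(14) = mex{1,0,0} = 2
G(15) = mex{2,1,1} = 0
G(16) = mex{0,0,0} = 1
G(17) = mex{1,1,1} = 0
G(18) = mex{0,2,2} = 1
G(19) = mex{1,0,0} = 2
G(20) = mex{2,1,1} = 0
G(21) = mex{0,0,0} = 1
G(22) = mex{1,1,1} = 0
Pile A: G(22) = 0.
Pile B: G(15) = 0.
Combined Grundy value = 0 ⊕ 0 = 0.
A winning move leaves total XOR = 0, i.e. changes one component's Grundy value g to g ⊕ X where X is the current total.
Pile A: target g' = 0⊕0 = 0, but every legal move changes the Grundy value (mex property), so 0 moves.
Pile B: target g' = 0⊕0 = 0, but every legal move changes the Grundy value (mex property), so 0 moves.

0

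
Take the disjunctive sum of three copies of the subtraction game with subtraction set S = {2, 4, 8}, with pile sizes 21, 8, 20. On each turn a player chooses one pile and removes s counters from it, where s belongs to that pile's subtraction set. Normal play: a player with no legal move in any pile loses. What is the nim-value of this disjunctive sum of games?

1

All piles use S = {2, 4, 8}:
G(0) = 0
G(1) = mex{} = 0
G(2) = mex{0} = 1
G(3) = mex{0} = 1
G(4) = mex{1,0} = 2
G(5) = mex{1,0} = 2
G(6) = mex{2,1} = 0
G(7) = mex{2,1} = 0
G(8) = mex{0,2,0} = 1
G(9) = mex{0,2,0} = 1
G(10) = mex{1,0,1} = 2
G(11) = mex{1,0,1} = 2
G(12) = mex{2,1,2} = 0
G(13) = mex{2,1,2} = 0
G(14) = mex{0,2,0} = 1
G(15) = mex{0,2,0} = 1
G(16) = mex{1,0,1} = 2
G(17) = mex{1,0,1} = 2
G(18) = mex{2,1,2} = 0
G(19) = mex{2,1,2} = 0
G(20) = mex{0,2,0} = 1
G(21) = mex{0,2,0} = 1
Pile A: G(21) = 1.
Pile B: G(8) = 1.
Pile C: G(20) = 1.
Combined Grundy value = 1 ⊕ 1 ⊕ 1 = 1.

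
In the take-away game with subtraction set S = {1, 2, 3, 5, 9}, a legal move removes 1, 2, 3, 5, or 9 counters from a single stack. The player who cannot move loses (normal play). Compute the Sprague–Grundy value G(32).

G(0) = 0
G(1) = mex{0} = 1
G(2) = mex{1,0} = 2
G(3) = mex{2,1,0} = 3
G(4) = mex{3,2,1} = 0
G(5) = mex{0,3,2,0} = 1
G(6) = mex{1,0,3,1} = 2
G(7) = mex{2,1,0,2} = 3
G(8) = mex{3,2,1,3} = 0
G(9) = mex{0,3,2,0,0} = 1
G(10) = mex{1,0,3,1,1} = 2
G(11) = mex{2,1,0,2,2} = 3
G(12) = mex{3,2,1,3,3} = 0
G(13) = mex{0,3,2,0,0} = 1
G(14) = mex{1,0,3,1,1} = 2
G(15) = mex{2,1,0,2,2} = 3
G(16) = mex{3,2,1,3,3} = 0
G(17) = mex{0,3,2,0,0} = 1
G(18) = mex{1,0,3,1,1} = 2
G(19) = mex{2,1,0,2,2} = 3
G(20) = mex{3,2,1,3,3} = 0
G(21) = mex{0,3,2,0,0} = 1
G(22) = mex{1,0,3,1,1} = 2
G(23) = mex{2,1,0,2,2} = 3
G(24) = mex{3,2,1,3,3} = 0
G(25) = mex{0,3,2,0,0} = 1
G(26) = mex{1,0,3,1,1} = 2
G(27) = mex{2,1,0,2,2} = 3
G(28) = mex{3,2,1,3,3} = 0
G(29) = mex{0,3,2,0,0} = 1
G(30) = mex{1,0,3,1,1} = 2
G(31) = mex{2,1,0,2,2} = 3
G(32) = mex{3,2,1,3,3} = 0

0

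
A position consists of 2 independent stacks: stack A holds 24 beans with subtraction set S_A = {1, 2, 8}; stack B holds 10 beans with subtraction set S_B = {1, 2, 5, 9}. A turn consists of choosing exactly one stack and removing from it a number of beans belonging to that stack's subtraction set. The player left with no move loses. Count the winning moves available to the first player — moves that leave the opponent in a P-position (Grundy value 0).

Stack A, S = {1, 2, 8}:
n :  0  1  2  3  4  5  6  7  8  9 10 11 12 13 14 15 16 17 18 19 20 21 22 23 24
G :  0  1  2  0  1  2  0  1  2  0  1  2  0  1  2  0  1  2  0  1  2  0  1  2  0
G_A(24) = 0.
Stack B, S = {1, 2, 5, 9}:
G(0) = 0
G(1) = mex{0} = 1
G(2) = mex{1,0} = 2
G(3) = mex{2,1} = 0
G(4) = mex{0,2} = 1
G(5) = mex{1,0,0} = 2
G(6) = mex{2,1,1} = 0
G(7) = mex{0,2,2} = 1
G(8) = mex{1,0,0} = 2
G(9) = mex{2,1,1,0} = 3
G(10) = mex{3,2,2,1} = 0
G_B(10) = 0.
Combined Grundy value = 0 ⊕ 0 = 0.
A winning move leaves total XOR = 0, i.e. changes one component's Grundy value g to g ⊕ X where X is the current total.
Stack A: target g' = 0⊕0 = 0, but every legal move changes the Grundy value (mex property), so 0 moves.
Stack B: target g' = 0⊕0 = 0, but every legal move changes the Grundy value (mex property), so 0 moves.

0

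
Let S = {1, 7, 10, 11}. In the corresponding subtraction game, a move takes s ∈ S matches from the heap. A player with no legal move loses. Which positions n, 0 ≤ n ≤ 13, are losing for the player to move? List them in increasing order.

0, 2, 4, 6, 8

G(0) = 0
G(1) = mex{0} = 1
G(2) = mex{1} = 0
G(3) = mex{0} = 1
G(4) = mex{1} = 0
G(5) = mex{0} = 1
G(6) = mex{1} = 0
G(7) = mex{0,0} = 1
G(8) = mex{1,1} = 0
G(9) = mex{0,0} = 1
G(10) = mex{1,1,0} = 2
G(11) = mex{2,0,1,0} = 3
G(12) = mex{3,1,0,1} = 2
G(13) = mex{2,0,1,0} = 3
P-positions are exactly the n with G(n) = 0.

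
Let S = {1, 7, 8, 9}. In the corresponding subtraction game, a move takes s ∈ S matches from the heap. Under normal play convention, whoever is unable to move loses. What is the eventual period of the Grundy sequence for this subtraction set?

G(0) = 0
G(1) = mex{0} = 1
G(2) = mex{1} = 0
G(3) = mex{0} = 1
G(4) = mex{1} = 0
G(5) = mex{0} = 1
G(6) = mex{1} = 0
G(7) = mex{0,0} = 1
G(8) = mex{1,1,0} = 2
G(9) = mex{2,0,1,0} = 3
G(10) = mex{3,1,0,1} = 2
G(11) = mex{2,0,1,0} = 3
G(12) = mex{3,1,0,1} = 2
G(13) = mex{2,0,1,0} = 3
G(14) = mex{3,1,0,1} = 2
G(15) = mex{2,2,1,0} = 3
G(16) = mex{3,3,2,1} = 0
G(17) = mex{0,2,3,2} = 1
G(18) = mex{1,3,2,3} = 0
G(19) = mex{0,2,3,2} = 1
G(20) = mex{1,3,2,3} = 0
G(21) = mex{0,2,3,2} = 1
G(22) = mex{1,3,2,3} = 0
G(23) = mex{0,0,3,2} = 1
G(24) = mex{1,1,0,3} = 2
G(25) = mex{2,0,1,0} = 3
G(26) = mex{3,1,0,1} = 2
G(27) = mex{2,0,1,0} = 3
G(28) = mex{3,1,0,1} = 2
G(29) = mex{2,0,1,0} = 3
G(30) = mex{3,1,0,1} = 2
G(31) = mex{2,2,1,0} = 3
G(32) = mex{3,3,2,1} = 0
G(33) = mex{0,2,3,2} = 1
G(n+16) = G(n) holds for n = 0,…,8 (a full window of length max(S) = 9), so the sequence is purely periodic with period 16.

16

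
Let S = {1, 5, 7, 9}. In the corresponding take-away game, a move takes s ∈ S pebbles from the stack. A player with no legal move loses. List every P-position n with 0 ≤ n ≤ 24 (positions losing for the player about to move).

0, 2, 4, 6, 8, 10, 12, 14, 16, 18, 20, 22, 24

G(0) = 0
G(1) = mex{0} = 1
G(2) = mex{1} = 0
G(3) = mex{0} = 1
G(4) = mex{1} = 0
G(5) = mex{0,0} = 1
G(6) = mex{1,1} = 0
G(7) = mex{0,0,0} = 1
G(8) = mex{1,1,1} = 0
G(9) = mex{0,0,0,0} = 1
G(10) = mex{1,1,1,1} = 0
G(11) = mex{0,0,0,0} = 1
G(12) = mex{1,1,1,1} = 0
G(13) = mex{0,0,0,0} = 1
G(14) = mex{1,1,1,1} = 0
G(15) = mex{0,0,0,0} = 1
G(16) = mex{1,1,1,1} = 0
G(17) = mex{0,0,0,0} = 1
G(18) = mex{1,1,1,1} = 0
G(19) = mex{0,0,0,0} = 1
G(20) = mex{1,1,1,1} = 0
G(21) = mex{0,0,0,0} = 1
G(22) = mex{1,1,1,1} = 0
G(23) = mex{0,0,0,0} = 1
G(24) = mex{1,1,1,1} = 0
P-positions are exactly the n with G(n) = 0.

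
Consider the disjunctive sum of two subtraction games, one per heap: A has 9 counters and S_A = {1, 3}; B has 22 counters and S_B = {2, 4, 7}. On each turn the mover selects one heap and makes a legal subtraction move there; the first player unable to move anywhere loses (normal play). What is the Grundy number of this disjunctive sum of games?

3

Heap A, S = {1, 3}:
n : 0 1 2 3 4 5 6 7 8 9
G : 0 1 0 1 0 1 0 1 0 1
G_A(9) = 1.
Heap B, S = {2, 4, 7}:
n :  0  1  2  3  4  5  6  7  8  9 10 11 12 13 14 15 16 17 18 19 20 21 22
G :  0  0  1  1  2  2  0  3  1  0  2  1  0  2  1  0  2  1  0  2  1  0  2
G_B(22) = 2.
Combined Grundy value = 1 ⊕ 2 = 3.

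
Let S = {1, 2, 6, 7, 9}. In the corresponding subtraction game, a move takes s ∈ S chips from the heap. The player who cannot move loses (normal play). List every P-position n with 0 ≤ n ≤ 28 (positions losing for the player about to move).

G(0) = 0
G(1) = mex{0} = 1
G(2) = mex{1,0} = 2
G(3) = mex{2,1} = 0
G(4) = mex{0,2} = 1
G(5) = mex{1,0} = 2
G(6) = mex{2,1,0} = 3
G(7) = mex{3,2,1,0} = 4
G(8) = mex{4,3,2,1} = 0
G(9) = mex{0,4,0,2,0} = 1
G(10) = mex{1,0,1,0,1} = 2
G(11) = mex{2,1,2,1,2} = 0
G(12) = mex{0,2,3,2,0} = 1
G(13) = mex{1,0,4,3,1} = 2
G(14) = mex{2,1,0,4,2} = 3
G(15) = mex{3,2,1,0,3} = 4
G(16) = mex{4,3,2,1,4} = 0
G(17) = mex{0,4,0,2,0} = 1
G(18) = mex{1,0,1,0,1} = 2
G(19) = mex{2,1,2,1,2} = 0
G(20) = mex{0,2,3,2,0} = 1
G(21) = mex{1,0,4,3,1} = 2
G(22) = mex{2,1,0,4,2} = 3
G(23) = mex{3,2,1,0,3} = 4
G(24) = mex{4,3,2,1,4} = 0
G(25) = mex{0,4,0,2,0} = 1
G(26) = mex{1,0,1,0,1} = 2
G(27) = mex{2,1,2,1,2} = 0
G(28) = mex{0,2,3,2,0} = 1
P-positions are exactly the n with G(n) = 0.

0, 3, 8, 11, 16, 19, 24, 27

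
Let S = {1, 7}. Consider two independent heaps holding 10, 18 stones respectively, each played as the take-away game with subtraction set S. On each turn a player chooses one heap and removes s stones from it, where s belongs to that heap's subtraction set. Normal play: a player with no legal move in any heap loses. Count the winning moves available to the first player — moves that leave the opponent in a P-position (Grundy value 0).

0

All heaps use S = {1, 7}:
G(0) = 0
G(1) = mex{0} = 1
G(2) = mex{1} = 0
G(3) = mex{0} = 1
G(4) = mex{1} = 0
G(5) = mex{0} = 1
G(6) = mex{1} = 0
G(7) = mex{0,0} = 1
G(8) = mex{1,1} = 0
G(9) = mex{0,0} = 1
G(10) = mex{1,1} = 0
G(11) = mex{0,0} = 1
G(12) = mex{1,1} = 0
G(13) = mex{0,0} = 1
G(14) = mex{1,1} = 0
G(15) = mex{0,0} = 1
G(16) = mex{1,1} = 0
G(17) = mex{0,0} = 1
G(18) = mex{1,1} = 0
Heap A: G(10) = 0.
Heap B: G(18) = 0.
Combined Grundy value = 0 ⊕ 0 = 0.
A winning move leaves total XOR = 0, i.e. changes one component's Grundy value g to g ⊕ X where X is the current total.
Heap A: target g' = 0⊕0 = 0, but every legal move changes the Grundy value (mex property), so 0 moves.
Heap B: target g' = 0⊕0 = 0, but every legal move changes the Grundy value (mex property), so 0 moves.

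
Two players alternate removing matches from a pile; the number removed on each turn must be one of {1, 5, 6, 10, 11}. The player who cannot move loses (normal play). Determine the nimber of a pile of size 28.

G(0) = 0
G(1) = mex{0} = 1
G(2) = mex{1} = 0
G(3) = mex{0} = 1
G(4) = mex{1} = 0
G(5) = mex{0,0} = 1
G(6) = mex{1,1,0} = 2
G(7) = mex{2,0,1} = 3
G(8) = mex{3,1,0} = 2
G(9) = mex{2,0,1} = 3
G(10) = mex{3,1,0,0} = 2
G(11) = mex{2,2,1,1,0} = 3
G(12) = mex{3,3,2,0,1} = 4
G(13) = mex{4,2,3,1,0} = 5
G(14) = mex{5,3,2,0,1} = 4
G(15) = mex{4,2,3,1,0} = 5
G(16) = mex{5,3,2,2,1} = 0
G(17) = mex{0,4,3,3,2} = 1
G(18) = mex{1,5,4,2,3} = 0
G(19) = mex{0,4,5,3,2} = 1
G(20) = mex{1,5,4,2,3} = 0
G(21) = mex{0,0,5,3,2} = 1
G(22) = mex{1,1,0,4,3} = 2
G(23) = mex{2,0,1,5,4} = 3
G(24) = mex{3,1,0,4,5} = 2
G(25) = mex{2,0,1,5,4} = 3
G(26) = mex{3,1,0,0,5} = 2
G(27) = mex{2,2,1,1,0} = 3
G(28) = mex{3,3,2,0,1} = 4

4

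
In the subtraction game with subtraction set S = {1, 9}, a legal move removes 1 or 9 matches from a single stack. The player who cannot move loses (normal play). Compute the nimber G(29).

1

n :  0  1  2  3  4  5  6  7  8  9 10 11 12 13 14 15 16 17 18 19 20 21 22 23 24 25 26 27 28 29
G :  0  1  0  1  0  1  0  1  0  1  0  1  0  1  0  1  0  1  0  1  0  1  0  1  0  1  0  1  0  1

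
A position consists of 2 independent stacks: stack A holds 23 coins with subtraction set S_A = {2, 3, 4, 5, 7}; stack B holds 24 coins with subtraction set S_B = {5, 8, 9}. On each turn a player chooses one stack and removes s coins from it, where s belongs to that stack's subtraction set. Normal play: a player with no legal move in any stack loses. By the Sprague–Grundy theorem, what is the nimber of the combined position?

Stack A, S = {2, 3, 4, 5, 7}:
n :  0  1  2  3  4  5  6  7  8  9 10 11 12 13 14 15 16 17 18 19 20 21 22 23
G :  0  0  1  1  2  2  3  3  4  0  0  1  1  2  2  3  3  4  0  0  1  1  2  2
G_A(23) = 2.
Stack B, S = {5, 8, 9}:
G(0) = 0
G(1) = mex{} = 0
G(2) = mex{} = 0
G(3) = mex{} = 0
G(4) = mex{} = 0
G(5) = mex{0} = 1
G(6) = mex{0} = 1
G(7) = mex{0} = 1
G(8) = mex{0,0} = 1
G(9) = mex{0,0,0} = 1
G(10) = mex{1,0,0} = 2
G(11) = mex{1,0,0} = 2
G(12) = mex{1,0,0} = 2
G(13) = mex{1,1,0} = 2
G(14) = mex{1,1,1} = 0
G(15) = mex{2,1,1} = 0
G(16) = mex{2,1,1} = 0
G(17) = mex{2,1,1} = 0
G(18) = mex{2,2,1} = 0
G(19) = mex{0,2,2} = 1
G(20) = mex{0,2,2} = 1
G(21) = mex{0,2,2} = 1
G(22) = mex{0,0,2} = 1
G(23) = mex{0,0,0} = 1
G(24) = mex{1,0,0} = 2
G_B(24) = 2.
Combined Grundy value = 2 ⊕ 2 = 0.

0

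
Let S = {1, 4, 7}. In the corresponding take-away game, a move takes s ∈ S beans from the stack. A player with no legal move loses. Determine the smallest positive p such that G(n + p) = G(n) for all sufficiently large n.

8

G(0) = 0
G(1) = mex{0} = 1
G(2) = mex{1} = 0
G(3) = mex{0} = 1
G(4) = mex{1,0} = 2
G(5) = mex{2,1} = 0
G(6) = mex{0,0} = 1
G(7) = mex{1,1,0} = 2
G(8) = mex{2,2,1} = 0
G(9) = mex{0,0,0} = 1
G(10) = mex{1,1,1} = 0
G(11) = mex{0,2,2} = 1
G(12) = mex{1,0,0} = 2
G(13) = mex{2,1,1} = 0
G(14) = mex{0,0,2} = 1
G(15) = mex{1,1,0} = 2
G(16) = mex{2,2,1} = 0
G(17) = mex{0,0,0} = 1
G(n+8) = G(n) holds for n = 0,…,6 (a full window of length max(S) = 7), so the sequence is purely periodic with period 8.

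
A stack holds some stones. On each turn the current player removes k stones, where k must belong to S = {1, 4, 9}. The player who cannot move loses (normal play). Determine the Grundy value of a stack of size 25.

n :  0  1  2  3  4  5  6  7  8  9 10 11 12 13 14 15 16 17 18 19 20 21 22 23 24 25
G :  0  1  0  1  2  0  1  0  1  2  0  1  0  1  2  0  1  0  1  2  0  1  0  1  2  0

0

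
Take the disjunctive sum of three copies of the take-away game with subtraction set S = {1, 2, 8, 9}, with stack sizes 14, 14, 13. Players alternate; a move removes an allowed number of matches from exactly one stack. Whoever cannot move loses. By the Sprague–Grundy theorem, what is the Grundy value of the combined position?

All stacks use S = {1, 2, 8, 9}:
n :  0  1  2  3  4  5  6  7  8  9 10 11 12 13 14
G :  0  1  2  0  1  2  0  1  2  3  0  1  2  0  1
Stack A: G(14) = 1.
Stack B: G(14) = 1.
Stack C: G(13) = 0.
Combined Grundy value = 1 ⊕ 1 ⊕ 0 = 0.

0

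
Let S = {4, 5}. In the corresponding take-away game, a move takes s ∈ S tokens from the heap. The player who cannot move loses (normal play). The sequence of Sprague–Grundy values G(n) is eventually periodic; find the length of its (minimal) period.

G(0) = 0
G(1) = mex{} = 0
G(2) = mex{} = 0
G(3) = mex{} = 0
G(4) = mex{0} = 1
G(5) = mex{0,0} = 1
G(6) = mex{0,0} = 1
G(7) = mex{0,0} = 1
G(8) = mex{1,0} = 2
G(9) = mex{1,1} = 0
G(10) = mex{1,1} = 0
G(11) = mex{1,1} = 0
G(12) = mex{2,1} = 0
G(13) = mex{0,2} = 1
G(14) = mex{0,0} = 1
G(15) = mex{0,0} = 1
G(16) = mex{0,0} = 1
G(17) = mex{1,0} = 2
G(18) = mex{1,1} = 0
G(19) = mex{1,1} = 0
G(n+9) = G(n) holds for n = 0,…,4 (a full window of length max(S) = 5), so the sequence is purely periodic with period 9.

9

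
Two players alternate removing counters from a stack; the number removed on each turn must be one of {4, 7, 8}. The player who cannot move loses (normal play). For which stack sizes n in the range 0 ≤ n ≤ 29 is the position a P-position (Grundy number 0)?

0, 1, 2, 3, 12, 13, 14, 15, 24, 25, 26, 27

G(0) = 0
G(1) = mex{} = 0
G(2) = mex{} = 0
G(3) = mex{} = 0
G(4) = mex{0} = 1
G(5) = mex{0} = 1
G(6) = mex{0} = 1
G(7) = mex{0,0} = 1
G(8) = mex{1,0,0} = 2
G(9) = mex{1,0,0} = 2
G(10) = mex{1,0,0} = 2
G(11) = mex{1,1,0} = 2
G(12) = mex{2,1,1} = 0
G(13) = mex{2,1,1} = 0
G(14) = mex{2,1,1} = 0
G(15) = mex{2,2,1} = 0
G(16) = mex{0,2,2} = 1
G(17) = mex{0,2,2} = 1
G(18) = mex{0,2,2} = 1
G(19) = mex{0,0,2} = 1
G(20) = mex{1,0,0} = 2
G(21) = mex{1,0,0} = 2
G(22) = mex{1,0,0} = 2
G(23) = mex{1,1,0} = 2
G(24) = mex{2,1,1} = 0
G(25) = mex{2,1,1} = 0
G(26) = mex{2,1,1} = 0
G(27) = mex{2,2,1} = 0
G(28) = mex{0,2,2} = 1
G(29) = mex{0,2,2} = 1
P-positions are exactly the n with G(n) = 0.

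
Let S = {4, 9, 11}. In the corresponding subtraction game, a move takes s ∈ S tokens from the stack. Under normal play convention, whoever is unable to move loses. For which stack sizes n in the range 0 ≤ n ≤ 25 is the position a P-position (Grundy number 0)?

n :  0  1  2  3  4  5  6  7  8  9 10 11 12 13 14 15 16 17 18 19 20 21 22 23 24 25
G :  0  0  0  0  1  1  1  1  0  2  2  2  1  3  3  0  0  2  0  1  1  0  1  0  2  1
P-positions are exactly the n with G(n) = 0.

0, 1, 2, 3, 8, 15, 16, 18, 21, 23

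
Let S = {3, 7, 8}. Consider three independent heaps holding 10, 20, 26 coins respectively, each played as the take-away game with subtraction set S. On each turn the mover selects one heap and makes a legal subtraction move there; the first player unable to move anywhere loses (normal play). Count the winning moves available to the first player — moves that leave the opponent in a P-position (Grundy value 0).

3

All heaps use S = {3, 7, 8}:
G(0) = 0
G(1) = mex{} = 0
G(2) = mex{} = 0
G(3) = mex{0} = 1
G(4) = mex{0} = 1
G(5) = mex{0} = 1
G(6) = mex{1} = 0
G(7) = mex{1,0} = 2
G(8) = mex{1,0,0} = 2
G(9) = mex{0,0,0} = 1
G(10) = mex{2,1,0} = 3
G(11) = mex{2,1,1} = 0
G(12) = mex{1,1,1} = 0
G(13) = mex{3,0,1} = 2
G(14) = mex{0,2,0} = 1
G(15) = mex{0,2,2} = 1
G(16) = mex{2,1,2} = 0
G(17) = mex{1,3,1} = 0
G(18) = mex{1,0,3} = 2
G(19) = mex{0,0,0} = 1
G(20) = mex{0,2,0} = 1
G(21) = mex{2,1,2} = 0
G(22) = mex{1,1,1} = 0
G(23) = mex{1,0,1} = 2
G(24) = mex{0,0,0} = 1
G(25) = mex{0,2,0} = 1
G(26) = mex{2,1,2} = 0
Heap A: G(10) = 3.
Heap B: G(20) = 1.
Heap C: G(26) = 0.
Combined Grundy value = 3 ⊕ 1 ⊕ 0 = 2.
A winning move leaves total XOR = 0, i.e. changes one component's Grundy value g to g ⊕ X where X is the current total.
Heap A: need g' = 3⊕2 = 1. Options: 10−3→G=2, 10−7→G=1, 10−8→G=0. Hits: 1.
Heap B: need g' = 1⊕2 = 3. Options: 20−3→G=0, 20−7→G=2, 20−8→G=0. Hits: 0.
Heap C: need g' = 0⊕2 = 2. Options: 26−3→G=2, 26−7→G=1, 26−8→G=2. Hits: 2.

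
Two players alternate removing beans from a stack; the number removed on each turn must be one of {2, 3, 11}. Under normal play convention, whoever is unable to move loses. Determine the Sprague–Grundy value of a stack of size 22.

1

n :  0  1  2  3  4  5  6  7  8  9 10 11 12 13 14 15 16 17 18 19 20 21 22
G :  0  0  1  1  2  0  0  1  1  2  0  3  1  2  0  0  1  1  2  0  0  1  1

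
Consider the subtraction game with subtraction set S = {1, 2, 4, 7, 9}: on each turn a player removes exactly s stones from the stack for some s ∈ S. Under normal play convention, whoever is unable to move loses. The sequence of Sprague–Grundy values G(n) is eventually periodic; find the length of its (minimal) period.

11

n :  0  1  2  3  4  5  6  7  8  9 10 11 12 13 14 15 16 17 18 19 20 21 22 23
G :  0  1  2  0  1  2  0  1  2  3  4  0  1  2  0  1  2  0  1  2  3  4  0  1
G(n+11) = G(n) holds for n = 0,…,8 (a full window of length max(S) = 9), so the sequence is purely periodic with period 11.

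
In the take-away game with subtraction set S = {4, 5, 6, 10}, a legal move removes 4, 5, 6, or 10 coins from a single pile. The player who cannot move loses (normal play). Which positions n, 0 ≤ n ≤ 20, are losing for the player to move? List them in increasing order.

n :  0  1  2  3  4  5  6  7  8  9 10 11 12 13 14 15 16 17 18 19 20
G :  0  0  0  0  1  1  1  1  2  2  2  2  3  3  0  0  0  0  1  1  1
P-positions are exactly the n with G(n) = 0.

0, 1, 2, 3, 14, 15, 16, 17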